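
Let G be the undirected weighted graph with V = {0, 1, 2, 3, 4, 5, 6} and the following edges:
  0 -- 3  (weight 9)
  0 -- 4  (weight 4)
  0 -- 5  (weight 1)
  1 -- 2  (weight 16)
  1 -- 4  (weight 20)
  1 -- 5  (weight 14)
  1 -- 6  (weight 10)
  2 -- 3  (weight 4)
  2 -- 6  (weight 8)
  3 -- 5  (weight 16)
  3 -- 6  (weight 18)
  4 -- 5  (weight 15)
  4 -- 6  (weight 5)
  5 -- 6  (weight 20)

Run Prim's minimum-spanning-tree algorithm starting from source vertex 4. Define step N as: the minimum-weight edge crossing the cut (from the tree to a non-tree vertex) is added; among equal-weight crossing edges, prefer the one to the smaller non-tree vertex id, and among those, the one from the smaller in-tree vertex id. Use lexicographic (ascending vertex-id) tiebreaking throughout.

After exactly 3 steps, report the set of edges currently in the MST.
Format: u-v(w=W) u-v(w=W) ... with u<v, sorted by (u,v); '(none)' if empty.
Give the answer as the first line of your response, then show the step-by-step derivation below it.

0-4(w=4) 0-5(w=1) 4-6(w=5)

step 1: add edge 0-4 (w=4); MST = {0-4(w=4)}
step 2: add edge 0-5 (w=1); MST = {0-4(w=4) 0-5(w=1)}
step 3: add edge 4-6 (w=5); MST = {0-4(w=4) 0-5(w=1) 4-6(w=5)}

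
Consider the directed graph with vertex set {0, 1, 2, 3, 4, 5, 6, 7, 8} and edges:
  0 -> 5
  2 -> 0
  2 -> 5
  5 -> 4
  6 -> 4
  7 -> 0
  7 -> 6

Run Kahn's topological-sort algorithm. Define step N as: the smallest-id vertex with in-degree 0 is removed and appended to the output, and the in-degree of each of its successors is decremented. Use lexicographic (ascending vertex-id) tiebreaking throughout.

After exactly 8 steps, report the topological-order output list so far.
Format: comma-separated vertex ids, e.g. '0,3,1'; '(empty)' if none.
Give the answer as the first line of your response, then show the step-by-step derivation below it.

1,2,3,7,0,5,6,4

step 1: output 1; order=[1]; indeg=(2,0,0,0,2,2,1,0,0)
step 2: output 2; order=[1,2]; indeg=(1,0,0,0,2,1,1,0,0)
step 3: output 3; order=[1,2,3]; indeg=(1,0,0,0,2,1,1,0,0)
step 4: output 7; order=[1,2,3,7]; indeg=(0,0,0,0,2,1,0,0,0)
step 5: output 0; order=[1,2,3,7,0]; indeg=(0,0,0,0,2,0,0,0,0)
step 6: output 5; order=[1,2,3,7,0,5]; indeg=(0,0,0,0,1,0,0,0,0)
step 7: output 6; order=[1,2,3,7,0,5,6]; indeg=(0,0,0,0,0,0,0,0,0)
step 8: output 4; order=[1,2,3,7,0,5,6,4]; indeg=(0,0,0,0,0,0,0,0,0)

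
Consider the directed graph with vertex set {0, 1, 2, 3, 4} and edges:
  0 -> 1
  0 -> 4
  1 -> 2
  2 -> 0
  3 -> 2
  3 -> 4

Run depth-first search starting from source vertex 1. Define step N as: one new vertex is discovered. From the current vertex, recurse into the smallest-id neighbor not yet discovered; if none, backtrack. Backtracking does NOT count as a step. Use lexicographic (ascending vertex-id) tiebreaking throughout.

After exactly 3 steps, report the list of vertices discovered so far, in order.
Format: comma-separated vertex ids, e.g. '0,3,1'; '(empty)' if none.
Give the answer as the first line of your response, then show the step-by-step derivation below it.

1,2,0

step 1: discover 1; path=1; order=1
step 2: discover 2; path=1>2; order=1,2
step 3: discover 0; path=1>2>0; order=1,2,0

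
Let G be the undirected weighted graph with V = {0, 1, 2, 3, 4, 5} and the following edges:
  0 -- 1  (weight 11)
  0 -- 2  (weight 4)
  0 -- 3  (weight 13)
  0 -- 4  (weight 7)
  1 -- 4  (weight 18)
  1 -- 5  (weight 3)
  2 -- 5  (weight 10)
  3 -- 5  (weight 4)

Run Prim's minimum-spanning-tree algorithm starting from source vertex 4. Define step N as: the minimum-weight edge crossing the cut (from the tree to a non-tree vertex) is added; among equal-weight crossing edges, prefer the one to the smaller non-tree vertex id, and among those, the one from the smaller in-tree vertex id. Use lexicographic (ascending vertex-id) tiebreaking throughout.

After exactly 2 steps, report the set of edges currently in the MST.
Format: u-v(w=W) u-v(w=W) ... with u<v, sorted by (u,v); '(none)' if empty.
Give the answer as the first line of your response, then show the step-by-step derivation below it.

0-2(w=4) 0-4(w=7)

step 1: add edge 0-4 (w=7); MST = {0-4(w=7)}
step 2: add edge 0-2 (w=4); MST = {0-2(w=4) 0-4(w=7)}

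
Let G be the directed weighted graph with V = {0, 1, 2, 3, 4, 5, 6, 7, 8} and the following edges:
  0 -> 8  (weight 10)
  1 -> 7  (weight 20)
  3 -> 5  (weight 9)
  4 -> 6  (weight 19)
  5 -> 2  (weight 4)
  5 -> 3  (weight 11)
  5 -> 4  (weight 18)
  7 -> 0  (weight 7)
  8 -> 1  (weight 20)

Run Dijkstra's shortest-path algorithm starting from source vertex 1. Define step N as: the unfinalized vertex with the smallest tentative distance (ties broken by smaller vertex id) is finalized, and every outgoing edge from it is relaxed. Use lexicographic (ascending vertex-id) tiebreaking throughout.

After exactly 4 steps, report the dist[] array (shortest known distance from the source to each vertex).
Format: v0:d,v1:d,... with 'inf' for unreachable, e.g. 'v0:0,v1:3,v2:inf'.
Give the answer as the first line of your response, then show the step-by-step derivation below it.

v0:27,v1:0,v2:inf,v3:inf,v4:inf,v5:inf,v6:inf,v7:20,v8:37

step 1: dist = v0:inf,v1:0,v2:inf,v3:inf,v4:inf,v5:inf,v6:inf,v7:20,v8:inf
step 2: dist = v0:27,v1:0,v2:inf,v3:inf,v4:inf,v5:inf,v6:inf,v7:20,v8:inf
step 3: dist = v0:27,v1:0,v2:inf,v3:inf,v4:inf,v5:inf,v6:inf,v7:20,v8:37
step 4: dist = v0:27,v1:0,v2:inf,v3:inf,v4:inf,v5:inf,v6:inf,v7:20,v8:37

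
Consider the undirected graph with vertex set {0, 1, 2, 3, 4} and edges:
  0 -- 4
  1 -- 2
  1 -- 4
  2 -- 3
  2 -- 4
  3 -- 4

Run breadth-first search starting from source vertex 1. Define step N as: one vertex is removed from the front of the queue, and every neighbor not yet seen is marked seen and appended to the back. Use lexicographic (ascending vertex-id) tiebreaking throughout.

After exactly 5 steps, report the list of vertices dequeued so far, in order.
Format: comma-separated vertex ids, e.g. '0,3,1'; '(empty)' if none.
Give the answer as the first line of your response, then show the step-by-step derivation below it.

1,2,4,3,0

step 1: dequeue 1; queue=[2,4]; order=1
step 2: dequeue 2; queue=[4,3]; order=1,2
step 3: dequeue 4; queue=[3,0]; order=1,2,4
step 4: dequeue 3; queue=[0]; order=1,2,4,3
step 5: dequeue 0; queue=[(empty)]; order=1,2,4,3,0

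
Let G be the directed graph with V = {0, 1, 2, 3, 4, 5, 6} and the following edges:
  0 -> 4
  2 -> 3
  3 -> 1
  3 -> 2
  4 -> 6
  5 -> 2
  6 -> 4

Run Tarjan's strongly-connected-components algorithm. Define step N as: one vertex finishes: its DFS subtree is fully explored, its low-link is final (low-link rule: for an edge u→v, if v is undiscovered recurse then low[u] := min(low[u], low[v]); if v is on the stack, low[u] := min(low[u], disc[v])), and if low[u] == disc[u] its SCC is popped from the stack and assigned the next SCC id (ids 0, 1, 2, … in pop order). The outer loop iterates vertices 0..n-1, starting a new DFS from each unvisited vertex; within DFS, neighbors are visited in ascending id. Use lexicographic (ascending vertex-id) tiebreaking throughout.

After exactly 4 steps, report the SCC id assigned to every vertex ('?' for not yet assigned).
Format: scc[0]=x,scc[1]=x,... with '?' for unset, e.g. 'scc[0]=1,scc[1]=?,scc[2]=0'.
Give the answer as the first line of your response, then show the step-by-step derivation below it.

scc[0]=1,scc[1]=2,scc[2]=?,scc[3]=?,scc[4]=0,scc[5]=?,scc[6]=0

step 1: low=(low[0]=0,low[1]=?,low[2]=?,low[3]=?,low[4]=1,low[5]=?,low[6]=1); scc=(scc[0]=?,scc[1]=?,scc[2]=?,scc[3]=?,scc[4]=?,scc[5]=?,scc[6]=?)
step 2: low=(low[0]=0,low[1]=?,low[2]=?,low[3]=?,low[4]=1,low[5]=?,low[6]=1); scc=(scc[0]=?,scc[1]=?,scc[2]=?,scc[3]=?,scc[4]=0,scc[5]=?,scc[6]=0)
step 3: low=(low[0]=0,low[1]=?,low[2]=?,low[3]=?,low[4]=1,low[5]=?,low[6]=1); scc=(scc[0]=1,scc[1]=?,scc[2]=?,scc[3]=?,scc[4]=0,scc[5]=?,scc[6]=0)
step 4: low=(low[0]=0,low[1]=3,low[2]=?,low[3]=?,low[4]=1,low[5]=?,low[6]=1); scc=(scc[0]=1,scc[1]=2,scc[2]=?,scc[3]=?,scc[4]=0,scc[5]=?,scc[6]=0)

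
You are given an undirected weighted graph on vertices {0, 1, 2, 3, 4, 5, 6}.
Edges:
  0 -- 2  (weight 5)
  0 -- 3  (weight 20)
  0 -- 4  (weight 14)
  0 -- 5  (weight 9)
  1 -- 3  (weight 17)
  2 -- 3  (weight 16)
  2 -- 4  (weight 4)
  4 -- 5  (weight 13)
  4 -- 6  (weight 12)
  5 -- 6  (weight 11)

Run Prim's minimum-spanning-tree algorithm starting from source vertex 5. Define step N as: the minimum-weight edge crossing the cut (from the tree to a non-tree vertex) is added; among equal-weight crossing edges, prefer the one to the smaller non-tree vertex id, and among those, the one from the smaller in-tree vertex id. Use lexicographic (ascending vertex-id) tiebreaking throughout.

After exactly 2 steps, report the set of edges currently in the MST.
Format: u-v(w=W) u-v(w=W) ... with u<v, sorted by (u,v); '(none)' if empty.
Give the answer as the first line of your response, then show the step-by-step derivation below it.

0-2(w=5) 0-5(w=9)

step 1: add edge 0-5 (w=9); MST = {0-5(w=9)}
step 2: add edge 0-2 (w=5); MST = {0-2(w=5) 0-5(w=9)}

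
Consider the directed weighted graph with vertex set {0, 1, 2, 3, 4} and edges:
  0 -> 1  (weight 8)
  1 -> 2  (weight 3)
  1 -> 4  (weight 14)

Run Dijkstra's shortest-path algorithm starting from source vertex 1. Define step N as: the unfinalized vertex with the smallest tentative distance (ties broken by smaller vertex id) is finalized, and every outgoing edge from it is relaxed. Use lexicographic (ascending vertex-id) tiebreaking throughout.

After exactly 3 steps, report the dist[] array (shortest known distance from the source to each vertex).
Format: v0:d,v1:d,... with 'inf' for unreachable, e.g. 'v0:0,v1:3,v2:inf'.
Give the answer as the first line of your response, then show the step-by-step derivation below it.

v0:inf,v1:0,v2:3,v3:inf,v4:14

step 1: dist = v0:inf,v1:0,v2:3,v3:inf,v4:14
step 2: dist = v0:inf,v1:0,v2:3,v3:inf,v4:14
step 3: dist = v0:inf,v1:0,v2:3,v3:inf,v4:14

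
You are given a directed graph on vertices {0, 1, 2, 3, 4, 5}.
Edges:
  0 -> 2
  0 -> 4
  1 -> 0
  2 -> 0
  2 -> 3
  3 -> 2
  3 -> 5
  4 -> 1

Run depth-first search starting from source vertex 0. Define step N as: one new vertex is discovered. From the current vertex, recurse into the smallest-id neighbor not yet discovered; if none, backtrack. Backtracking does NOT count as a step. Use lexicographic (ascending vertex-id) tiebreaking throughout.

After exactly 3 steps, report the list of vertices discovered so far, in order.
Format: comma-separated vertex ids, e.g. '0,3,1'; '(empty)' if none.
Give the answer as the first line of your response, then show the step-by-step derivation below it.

0,2,3

step 1: discover 0; path=0; order=0
step 2: discover 2; path=0>2; order=0,2
step 3: discover 3; path=0>2>3; order=0,2,3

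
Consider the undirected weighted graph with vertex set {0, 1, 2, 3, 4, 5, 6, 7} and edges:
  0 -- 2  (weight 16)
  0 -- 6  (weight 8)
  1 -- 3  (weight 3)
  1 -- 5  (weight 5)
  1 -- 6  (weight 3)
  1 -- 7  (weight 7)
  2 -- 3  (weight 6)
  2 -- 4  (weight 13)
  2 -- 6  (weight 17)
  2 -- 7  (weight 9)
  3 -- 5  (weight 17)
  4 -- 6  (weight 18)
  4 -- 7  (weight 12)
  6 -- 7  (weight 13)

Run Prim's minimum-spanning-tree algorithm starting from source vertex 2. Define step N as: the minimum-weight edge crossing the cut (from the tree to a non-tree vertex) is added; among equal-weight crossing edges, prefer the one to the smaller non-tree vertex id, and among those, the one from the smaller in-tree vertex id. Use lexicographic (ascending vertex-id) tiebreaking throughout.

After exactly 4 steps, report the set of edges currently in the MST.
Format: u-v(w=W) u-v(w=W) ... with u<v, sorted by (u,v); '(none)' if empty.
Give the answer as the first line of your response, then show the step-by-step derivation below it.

1-3(w=3) 1-5(w=5) 1-6(w=3) 2-3(w=6)

step 1: add edge 2-3 (w=6); MST = {2-3(w=6)}
step 2: add edge 1-3 (w=3); MST = {1-3(w=3) 2-3(w=6)}
step 3: add edge 1-6 (w=3); MST = {1-3(w=3) 1-6(w=3) 2-3(w=6)}
step 4: add edge 1-5 (w=5); MST = {1-3(w=3) 1-5(w=5) 1-6(w=3) 2-3(w=6)}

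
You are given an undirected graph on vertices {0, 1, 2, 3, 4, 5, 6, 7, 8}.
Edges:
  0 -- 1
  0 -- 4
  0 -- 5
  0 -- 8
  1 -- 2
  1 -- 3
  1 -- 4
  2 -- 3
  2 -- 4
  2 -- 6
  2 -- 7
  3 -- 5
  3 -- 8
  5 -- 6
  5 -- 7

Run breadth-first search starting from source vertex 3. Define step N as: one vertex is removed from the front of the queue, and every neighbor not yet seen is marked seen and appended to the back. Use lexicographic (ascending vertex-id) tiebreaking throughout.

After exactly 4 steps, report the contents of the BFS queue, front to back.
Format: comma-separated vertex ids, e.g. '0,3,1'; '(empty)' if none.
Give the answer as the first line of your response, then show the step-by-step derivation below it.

8,0,4,6,7

step 1: dequeue 3; queue=[1,2,5,8]; order=3
step 2: dequeue 1; queue=[2,5,8,0,4]; order=3,1
step 3: dequeue 2; queue=[5,8,0,4,6,7]; order=3,1,2
step 4: dequeue 5; queue=[8,0,4,6,7]; order=3,1,2,5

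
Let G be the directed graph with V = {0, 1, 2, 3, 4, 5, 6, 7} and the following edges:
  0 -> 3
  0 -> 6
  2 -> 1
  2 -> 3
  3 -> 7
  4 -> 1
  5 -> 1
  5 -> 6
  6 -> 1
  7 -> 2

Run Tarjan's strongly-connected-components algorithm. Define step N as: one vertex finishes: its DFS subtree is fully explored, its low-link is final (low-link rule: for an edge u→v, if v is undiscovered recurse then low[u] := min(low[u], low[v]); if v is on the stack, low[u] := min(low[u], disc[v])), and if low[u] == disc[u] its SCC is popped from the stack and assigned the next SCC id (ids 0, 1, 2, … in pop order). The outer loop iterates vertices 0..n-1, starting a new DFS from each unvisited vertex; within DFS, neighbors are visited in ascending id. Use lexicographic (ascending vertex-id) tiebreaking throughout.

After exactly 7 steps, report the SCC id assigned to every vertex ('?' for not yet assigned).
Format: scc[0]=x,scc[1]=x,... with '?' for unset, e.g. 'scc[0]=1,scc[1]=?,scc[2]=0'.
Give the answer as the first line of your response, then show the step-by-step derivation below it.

scc[0]=3,scc[1]=0,scc[2]=1,scc[3]=1,scc[4]=4,scc[5]=?,scc[6]=2,scc[7]=1

step 1: low=(low[0]=0,low[1]=4,low[2]=3,low[3]=1,low[4]=?,low[5]=?,low[6]=?,low[7]=2); scc=(scc[0]=?,scc[1]=0,scc[2]=?,scc[3]=?,scc[4]=?,scc[5]=?,scc[6]=?,scc[7]=?)
step 2: low=(low[0]=0,low[1]=4,low[2]=1,low[3]=1,low[4]=?,low[5]=?,low[6]=?,low[7]=2); scc=(scc[0]=?,scc[1]=0,scc[2]=?,scc[3]=?,scc[4]=?,scc[5]=?,scc[6]=?,scc[7]=?)
step 3: low=(low[0]=0,low[1]=4,low[2]=1,low[3]=1,low[4]=?,low[5]=?,low[6]=?,low[7]=1); scc=(scc[0]=?,scc[1]=0,scc[2]=?,scc[3]=?,scc[4]=?,scc[5]=?,scc[6]=?,scc[7]=?)
step 4: low=(low[0]=0,low[1]=4,low[2]=1,low[3]=1,low[4]=?,low[5]=?,low[6]=?,low[7]=1); scc=(scc[0]=?,scc[1]=0,scc[2]=1,scc[3]=1,scc[4]=?,scc[5]=?,scc[6]=?,scc[7]=1)
step 5: low=(low[0]=0,low[1]=4,low[2]=1,low[3]=1,low[4]=?,low[5]=?,low[6]=5,low[7]=1); scc=(scc[0]=?,scc[1]=0,scc[2]=1,scc[3]=1,scc[4]=?,scc[5]=?,scc[6]=2,scc[7]=1)
step 6: low=(low[0]=0,low[1]=4,low[2]=1,low[3]=1,low[4]=?,low[5]=?,low[6]=5,low[7]=1); scc=(scc[0]=3,scc[1]=0,scc[2]=1,scc[3]=1,scc[4]=?,scc[5]=?,scc[6]=2,scc[7]=1)
step 7: low=(low[0]=0,low[1]=4,low[2]=1,low[3]=1,low[4]=6,low[5]=?,low[6]=5,low[7]=1); scc=(scc[0]=3,scc[1]=0,scc[2]=1,scc[3]=1,scc[4]=4,scc[5]=?,scc[6]=2,scc[7]=1)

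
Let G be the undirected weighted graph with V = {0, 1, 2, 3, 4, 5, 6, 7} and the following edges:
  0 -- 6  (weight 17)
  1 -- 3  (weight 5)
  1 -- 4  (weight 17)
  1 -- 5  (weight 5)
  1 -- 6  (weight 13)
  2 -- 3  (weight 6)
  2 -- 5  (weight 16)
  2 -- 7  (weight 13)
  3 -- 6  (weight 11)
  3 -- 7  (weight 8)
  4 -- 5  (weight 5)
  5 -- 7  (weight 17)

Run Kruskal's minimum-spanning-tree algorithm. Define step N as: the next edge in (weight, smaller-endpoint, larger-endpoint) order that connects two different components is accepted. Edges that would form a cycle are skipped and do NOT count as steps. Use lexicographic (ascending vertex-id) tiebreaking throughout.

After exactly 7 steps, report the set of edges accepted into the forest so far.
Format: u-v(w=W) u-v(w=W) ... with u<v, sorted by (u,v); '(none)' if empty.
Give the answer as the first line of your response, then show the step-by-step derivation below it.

0-6(w=17) 1-3(w=5) 1-5(w=5) 2-3(w=6) 3-6(w=11) 3-7(w=8) 4-5(w=5)

step 1: add edge 1-3 (w=5); MST = {1-3(w=5)}
step 2: add edge 1-5 (w=5); MST = {1-3(w=5) 1-5(w=5)}
step 3: add edge 4-5 (w=5); MST = {1-3(w=5) 1-5(w=5) 4-5(w=5)}
step 4: add edge 2-3 (w=6); MST = {1-3(w=5) 1-5(w=5) 2-3(w=6) 4-5(w=5)}
step 5: add edge 3-7 (w=8); MST = {1-3(w=5) 1-5(w=5) 2-3(w=6) 3-7(w=8) 4-5(w=5)}
step 6: add edge 3-6 (w=11); MST = {1-3(w=5) 1-5(w=5) 2-3(w=6) 3-6(w=11) 3-7(w=8) 4-5(w=5)}
step 7: add edge 0-6 (w=17); MST = {0-6(w=17) 1-3(w=5) 1-5(w=5) 2-3(w=6) 3-6(w=11) 3-7(w=8) 4-5(w=5)}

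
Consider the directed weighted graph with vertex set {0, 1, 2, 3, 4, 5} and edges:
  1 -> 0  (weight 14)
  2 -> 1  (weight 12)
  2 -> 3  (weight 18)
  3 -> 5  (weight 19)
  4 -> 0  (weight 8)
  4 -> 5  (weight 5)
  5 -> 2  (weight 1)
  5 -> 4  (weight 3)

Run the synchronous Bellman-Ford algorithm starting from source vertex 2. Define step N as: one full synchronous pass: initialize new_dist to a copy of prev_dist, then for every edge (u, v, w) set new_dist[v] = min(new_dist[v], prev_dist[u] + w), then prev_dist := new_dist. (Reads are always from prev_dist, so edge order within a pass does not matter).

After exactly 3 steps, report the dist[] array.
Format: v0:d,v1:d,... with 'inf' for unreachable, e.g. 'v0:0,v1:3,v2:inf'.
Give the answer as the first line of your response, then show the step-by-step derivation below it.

v0:26,v1:12,v2:0,v3:18,v4:40,v5:37

step 1: dist = v0:inf,v1:12,v2:0,v3:18,v4:inf,v5:inf
step 2: dist = v0:26,v1:12,v2:0,v3:18,v4:inf,v5:37
step 3: dist = v0:26,v1:12,v2:0,v3:18,v4:40,v5:37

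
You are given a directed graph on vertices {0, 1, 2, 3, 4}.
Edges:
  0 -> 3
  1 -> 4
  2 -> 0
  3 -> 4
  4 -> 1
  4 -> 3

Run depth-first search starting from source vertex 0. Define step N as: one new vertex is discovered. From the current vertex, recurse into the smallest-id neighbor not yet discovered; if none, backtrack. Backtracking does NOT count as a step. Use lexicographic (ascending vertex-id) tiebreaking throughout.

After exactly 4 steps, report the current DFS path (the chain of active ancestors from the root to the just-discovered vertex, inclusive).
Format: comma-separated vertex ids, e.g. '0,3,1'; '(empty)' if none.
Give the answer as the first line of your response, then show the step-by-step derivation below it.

0,3,4,1

step 1: discover 0; path=0; order=0
step 2: discover 3; path=0>3; order=0,3
step 3: discover 4; path=0>3>4; order=0,3,4
step 4: discover 1; path=0>3>4>1; order=0,3,4,1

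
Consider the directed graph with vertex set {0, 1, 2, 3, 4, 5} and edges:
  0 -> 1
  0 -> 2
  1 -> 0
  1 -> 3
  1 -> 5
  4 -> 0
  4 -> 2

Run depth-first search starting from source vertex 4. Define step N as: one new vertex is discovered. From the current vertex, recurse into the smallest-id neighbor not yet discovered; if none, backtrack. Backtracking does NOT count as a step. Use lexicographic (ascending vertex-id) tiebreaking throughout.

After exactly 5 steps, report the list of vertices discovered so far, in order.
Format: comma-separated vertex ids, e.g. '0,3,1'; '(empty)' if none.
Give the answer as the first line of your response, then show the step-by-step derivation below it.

4,0,1,3,5

step 1: discover 4; path=4; order=4
step 2: discover 0; path=4>0; order=4,0
step 3: discover 1; path=4>0>1; order=4,0,1
step 4: discover 3; path=4>0>1>3; order=4,0,1,3
step 5: discover 5; path=4>0>1>5; order=4,0,1,3,5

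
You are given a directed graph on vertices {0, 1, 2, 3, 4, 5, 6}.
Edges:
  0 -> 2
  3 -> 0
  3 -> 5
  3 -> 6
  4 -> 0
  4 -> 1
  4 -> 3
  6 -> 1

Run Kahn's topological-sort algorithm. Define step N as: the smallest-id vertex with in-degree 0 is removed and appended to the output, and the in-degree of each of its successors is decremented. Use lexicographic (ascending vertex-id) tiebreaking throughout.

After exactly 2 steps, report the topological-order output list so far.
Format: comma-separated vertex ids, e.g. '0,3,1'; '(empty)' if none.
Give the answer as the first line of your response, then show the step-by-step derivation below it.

4,3

step 1: output 4; order=[4]; indeg=(1,1,1,0,0,1,1)
step 2: output 3; order=[4,3]; indeg=(0,1,1,0,0,0,0)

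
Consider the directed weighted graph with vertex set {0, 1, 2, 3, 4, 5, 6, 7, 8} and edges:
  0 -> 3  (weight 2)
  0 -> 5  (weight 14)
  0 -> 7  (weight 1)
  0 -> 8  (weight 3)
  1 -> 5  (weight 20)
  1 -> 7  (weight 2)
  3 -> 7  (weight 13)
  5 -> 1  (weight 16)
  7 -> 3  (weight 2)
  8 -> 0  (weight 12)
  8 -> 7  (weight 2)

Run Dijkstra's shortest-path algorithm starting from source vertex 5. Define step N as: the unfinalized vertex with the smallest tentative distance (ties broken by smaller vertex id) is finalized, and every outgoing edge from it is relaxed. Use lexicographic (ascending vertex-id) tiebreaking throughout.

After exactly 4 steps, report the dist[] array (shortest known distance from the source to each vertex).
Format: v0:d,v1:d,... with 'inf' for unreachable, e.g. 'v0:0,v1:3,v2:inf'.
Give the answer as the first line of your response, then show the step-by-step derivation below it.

v0:inf,v1:16,v2:inf,v3:20,v4:inf,v5:0,v6:inf,v7:18,v8:inf

step 1: dist = v0:inf,v1:16,v2:inf,v3:inf,v4:inf,v5:0,v6:inf,v7:inf,v8:inf
step 2: dist = v0:inf,v1:16,v2:inf,v3:inf,v4:inf,v5:0,v6:inf,v7:18,v8:inf
step 3: dist = v0:inf,v1:16,v2:inf,v3:20,v4:inf,v5:0,v6:inf,v7:18,v8:inf
step 4: dist = v0:inf,v1:16,v2:inf,v3:20,v4:inf,v5:0,v6:inf,v7:18,v8:inf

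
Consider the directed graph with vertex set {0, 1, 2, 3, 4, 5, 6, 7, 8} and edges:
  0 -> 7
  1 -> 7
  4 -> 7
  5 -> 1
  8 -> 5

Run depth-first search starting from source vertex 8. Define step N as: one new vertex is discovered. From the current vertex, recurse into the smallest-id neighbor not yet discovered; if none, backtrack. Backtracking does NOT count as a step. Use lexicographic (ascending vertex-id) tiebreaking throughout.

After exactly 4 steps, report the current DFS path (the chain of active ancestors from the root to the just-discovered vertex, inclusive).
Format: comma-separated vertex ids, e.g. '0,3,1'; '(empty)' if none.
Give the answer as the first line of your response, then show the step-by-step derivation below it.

8,5,1,7

step 1: discover 8; path=8; order=8
step 2: discover 5; path=8>5; order=8,5
step 3: discover 1; path=8>5>1; order=8,5,1
step 4: discover 7; path=8>5>1>7; order=8,5,1,7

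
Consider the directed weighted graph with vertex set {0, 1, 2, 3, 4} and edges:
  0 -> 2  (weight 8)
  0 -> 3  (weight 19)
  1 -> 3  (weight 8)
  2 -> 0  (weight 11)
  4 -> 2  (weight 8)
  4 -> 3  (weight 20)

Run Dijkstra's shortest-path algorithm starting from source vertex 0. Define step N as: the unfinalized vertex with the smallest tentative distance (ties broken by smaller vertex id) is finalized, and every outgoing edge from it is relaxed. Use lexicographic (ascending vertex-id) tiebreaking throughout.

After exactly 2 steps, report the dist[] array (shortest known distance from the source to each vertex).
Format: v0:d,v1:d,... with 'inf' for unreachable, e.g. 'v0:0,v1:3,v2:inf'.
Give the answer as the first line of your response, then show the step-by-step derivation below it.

v0:0,v1:inf,v2:8,v3:19,v4:inf

step 1: dist = v0:0,v1:inf,v2:8,v3:19,v4:inf
step 2: dist = v0:0,v1:inf,v2:8,v3:19,v4:inf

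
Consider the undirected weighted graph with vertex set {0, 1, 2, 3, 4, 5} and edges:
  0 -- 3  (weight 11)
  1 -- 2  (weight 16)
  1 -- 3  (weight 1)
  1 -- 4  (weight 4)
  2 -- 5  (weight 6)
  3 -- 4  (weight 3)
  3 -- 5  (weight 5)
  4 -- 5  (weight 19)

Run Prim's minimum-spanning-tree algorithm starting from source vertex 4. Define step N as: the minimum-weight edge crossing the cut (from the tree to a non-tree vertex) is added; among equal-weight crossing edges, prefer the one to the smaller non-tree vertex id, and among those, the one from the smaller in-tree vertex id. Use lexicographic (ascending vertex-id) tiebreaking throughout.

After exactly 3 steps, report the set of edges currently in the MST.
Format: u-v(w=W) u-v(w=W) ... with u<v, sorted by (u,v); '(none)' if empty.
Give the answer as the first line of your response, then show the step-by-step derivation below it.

1-3(w=1) 3-4(w=3) 3-5(w=5)

step 1: add edge 3-4 (w=3); MST = {3-4(w=3)}
step 2: add edge 1-3 (w=1); MST = {1-3(w=1) 3-4(w=3)}
step 3: add edge 3-5 (w=5); MST = {1-3(w=1) 3-4(w=3) 3-5(w=5)}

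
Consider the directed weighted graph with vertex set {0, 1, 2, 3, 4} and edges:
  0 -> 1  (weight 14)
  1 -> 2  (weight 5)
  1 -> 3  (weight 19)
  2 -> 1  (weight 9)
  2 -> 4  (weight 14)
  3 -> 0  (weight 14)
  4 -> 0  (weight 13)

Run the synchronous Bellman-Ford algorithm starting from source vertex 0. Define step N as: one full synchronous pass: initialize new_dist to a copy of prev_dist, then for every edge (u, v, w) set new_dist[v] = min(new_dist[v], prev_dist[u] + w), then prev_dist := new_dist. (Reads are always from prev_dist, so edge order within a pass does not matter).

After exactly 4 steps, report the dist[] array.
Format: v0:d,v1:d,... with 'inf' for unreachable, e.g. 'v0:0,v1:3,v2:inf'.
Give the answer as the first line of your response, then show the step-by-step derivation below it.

v0:0,v1:14,v2:19,v3:33,v4:33

step 1: dist = v0:0,v1:14,v2:inf,v3:inf,v4:inf
step 2: dist = v0:0,v1:14,v2:19,v3:33,v4:inf
step 3: dist = v0:0,v1:14,v2:19,v3:33,v4:33
step 4: dist = v0:0,v1:14,v2:19,v3:33,v4:33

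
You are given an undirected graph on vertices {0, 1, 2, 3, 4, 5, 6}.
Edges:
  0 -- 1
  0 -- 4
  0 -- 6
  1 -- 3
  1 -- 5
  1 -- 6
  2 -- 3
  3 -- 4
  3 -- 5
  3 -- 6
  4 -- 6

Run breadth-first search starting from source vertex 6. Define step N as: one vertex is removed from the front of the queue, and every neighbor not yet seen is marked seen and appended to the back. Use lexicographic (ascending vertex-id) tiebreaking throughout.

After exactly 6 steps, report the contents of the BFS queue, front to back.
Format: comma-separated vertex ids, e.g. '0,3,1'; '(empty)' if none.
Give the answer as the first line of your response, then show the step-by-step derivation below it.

2

step 1: dequeue 6; queue=[0,1,3,4]; order=6
step 2: dequeue 0; queue=[1,3,4]; order=6,0
step 3: dequeue 1; queue=[3,4,5]; order=6,0,1
step 4: dequeue 3; queue=[4,5,2]; order=6,0,1,3
step 5: dequeue 4; queue=[5,2]; order=6,0,1,3,4
step 6: dequeue 5; queue=[2]; order=6,0,1,3,4,5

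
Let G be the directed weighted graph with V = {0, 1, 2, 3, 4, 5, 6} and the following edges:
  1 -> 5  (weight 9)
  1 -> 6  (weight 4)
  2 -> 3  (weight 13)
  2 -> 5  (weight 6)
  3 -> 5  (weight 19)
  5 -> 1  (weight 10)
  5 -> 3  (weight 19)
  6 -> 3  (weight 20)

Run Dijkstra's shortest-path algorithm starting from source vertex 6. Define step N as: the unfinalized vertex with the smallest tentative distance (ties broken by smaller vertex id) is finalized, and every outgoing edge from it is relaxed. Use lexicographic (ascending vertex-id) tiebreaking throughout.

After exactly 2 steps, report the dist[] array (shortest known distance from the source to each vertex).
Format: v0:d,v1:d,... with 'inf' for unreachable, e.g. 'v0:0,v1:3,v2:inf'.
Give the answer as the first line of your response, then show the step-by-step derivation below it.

v0:inf,v1:inf,v2:inf,v3:20,v4:inf,v5:39,v6:0

step 1: dist = v0:inf,v1:inf,v2:inf,v3:20,v4:inf,v5:inf,v6:0
step 2: dist = v0:inf,v1:inf,v2:inf,v3:20,v4:inf,v5:39,v6:0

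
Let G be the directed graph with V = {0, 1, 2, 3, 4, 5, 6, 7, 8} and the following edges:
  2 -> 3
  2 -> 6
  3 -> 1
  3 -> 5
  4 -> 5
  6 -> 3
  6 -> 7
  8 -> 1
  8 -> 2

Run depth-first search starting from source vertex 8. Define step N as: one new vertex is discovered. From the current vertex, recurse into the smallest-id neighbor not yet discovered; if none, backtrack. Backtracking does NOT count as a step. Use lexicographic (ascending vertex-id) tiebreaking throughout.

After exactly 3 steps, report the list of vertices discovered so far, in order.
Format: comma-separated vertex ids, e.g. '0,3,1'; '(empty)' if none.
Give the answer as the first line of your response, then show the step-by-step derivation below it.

8,1,2

step 1: discover 8; path=8; order=8
step 2: discover 1; path=8>1; order=8,1
step 3: discover 2; path=8>2; order=8,1,2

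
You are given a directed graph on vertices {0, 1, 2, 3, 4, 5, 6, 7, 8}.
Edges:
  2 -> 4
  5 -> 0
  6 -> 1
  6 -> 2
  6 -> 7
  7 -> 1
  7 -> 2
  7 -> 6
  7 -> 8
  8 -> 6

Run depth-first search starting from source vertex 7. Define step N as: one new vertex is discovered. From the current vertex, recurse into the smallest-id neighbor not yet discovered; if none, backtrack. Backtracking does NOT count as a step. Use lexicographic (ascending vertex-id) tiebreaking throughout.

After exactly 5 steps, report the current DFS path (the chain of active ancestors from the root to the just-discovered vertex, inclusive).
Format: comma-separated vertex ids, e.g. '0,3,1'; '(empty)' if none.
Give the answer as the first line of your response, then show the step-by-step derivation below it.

7,6

step 1: discover 7; path=7; order=7
step 2: discover 1; path=7>1; order=7,1
step 3: discover 2; path=7>2; order=7,1,2
step 4: discover 4; path=7>2>4; order=7,1,2,4
step 5: discover 6; path=7>6; order=7,1,2,4,6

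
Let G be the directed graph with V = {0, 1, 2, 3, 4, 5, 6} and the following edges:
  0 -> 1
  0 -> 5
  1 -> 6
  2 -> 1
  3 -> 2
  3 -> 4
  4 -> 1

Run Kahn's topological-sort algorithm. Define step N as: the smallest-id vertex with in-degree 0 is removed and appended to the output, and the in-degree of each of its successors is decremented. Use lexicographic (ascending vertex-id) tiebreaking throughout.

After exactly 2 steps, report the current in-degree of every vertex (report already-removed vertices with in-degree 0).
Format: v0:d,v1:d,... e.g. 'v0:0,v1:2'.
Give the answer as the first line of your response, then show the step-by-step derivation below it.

v0:0,v1:2,v2:0,v3:0,v4:0,v5:0,v6:1

step 1: output 0; order=[0]; indeg=(0,2,1,0,1,0,1)
step 2: output 3; order=[0,3]; indeg=(0,2,0,0,0,0,1)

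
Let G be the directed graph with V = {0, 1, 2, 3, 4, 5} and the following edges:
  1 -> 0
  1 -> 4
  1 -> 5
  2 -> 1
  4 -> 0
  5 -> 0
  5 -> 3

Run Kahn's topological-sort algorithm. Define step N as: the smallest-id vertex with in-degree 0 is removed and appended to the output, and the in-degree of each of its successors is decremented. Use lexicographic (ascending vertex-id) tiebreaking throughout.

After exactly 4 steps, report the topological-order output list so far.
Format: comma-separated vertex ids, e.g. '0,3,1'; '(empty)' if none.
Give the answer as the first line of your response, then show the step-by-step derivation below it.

2,1,4,5

step 1: output 2; order=[2]; indeg=(3,0,0,1,1,1)
step 2: output 1; order=[2,1]; indeg=(2,0,0,1,0,0)
step 3: output 4; order=[2,1,4]; indeg=(1,0,0,1,0,0)
step 4: output 5; order=[2,1,4,5]; indeg=(0,0,0,0,0,0)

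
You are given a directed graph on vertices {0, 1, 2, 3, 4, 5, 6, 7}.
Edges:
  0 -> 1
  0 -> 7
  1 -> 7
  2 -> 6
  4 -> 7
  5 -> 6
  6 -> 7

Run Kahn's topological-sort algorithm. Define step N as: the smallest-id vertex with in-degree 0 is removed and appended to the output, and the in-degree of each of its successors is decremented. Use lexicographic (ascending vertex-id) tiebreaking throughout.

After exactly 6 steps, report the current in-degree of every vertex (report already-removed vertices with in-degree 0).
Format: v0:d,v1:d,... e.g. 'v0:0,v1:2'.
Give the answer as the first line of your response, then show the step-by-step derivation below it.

v0:0,v1:0,v2:0,v3:0,v4:0,v5:0,v6:0,v7:1

step 1: output 0; order=[0]; indeg=(0,0,0,0,0,0,2,3)
step 2: output 1; order=[0,1]; indeg=(0,0,0,0,0,0,2,2)
step 3: output 2; order=[0,1,2]; indeg=(0,0,0,0,0,0,1,2)
step 4: output 3; order=[0,1,2,3]; indeg=(0,0,0,0,0,0,1,2)
step 5: output 4; order=[0,1,2,3,4]; indeg=(0,0,0,0,0,0,1,1)
step 6: output 5; order=[0,1,2,3,4,5]; indeg=(0,0,0,0,0,0,0,1)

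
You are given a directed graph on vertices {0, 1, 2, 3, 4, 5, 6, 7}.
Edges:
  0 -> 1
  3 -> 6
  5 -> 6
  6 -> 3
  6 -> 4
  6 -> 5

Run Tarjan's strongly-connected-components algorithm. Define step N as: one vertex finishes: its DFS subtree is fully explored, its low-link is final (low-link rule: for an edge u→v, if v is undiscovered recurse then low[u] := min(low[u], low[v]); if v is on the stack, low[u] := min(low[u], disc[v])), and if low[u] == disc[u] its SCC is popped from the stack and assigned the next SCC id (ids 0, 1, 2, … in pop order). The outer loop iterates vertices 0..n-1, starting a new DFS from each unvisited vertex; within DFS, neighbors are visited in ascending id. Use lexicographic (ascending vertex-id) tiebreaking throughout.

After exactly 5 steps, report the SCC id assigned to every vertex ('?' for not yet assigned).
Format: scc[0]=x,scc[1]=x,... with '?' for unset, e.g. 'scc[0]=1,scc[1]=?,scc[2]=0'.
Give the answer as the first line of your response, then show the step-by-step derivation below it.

scc[0]=1,scc[1]=0,scc[2]=2,scc[3]=?,scc[4]=3,scc[5]=?,scc[6]=?,scc[7]=?

step 1: low=(low[0]=0,low[1]=1,low[2]=?,low[3]=?,low[4]=?,low[5]=?,low[6]=?,low[7]=?); scc=(scc[0]=?,scc[1]=0,scc[2]=?,scc[3]=?,scc[4]=?,scc[5]=?,scc[6]=?,scc[7]=?)
step 2: low=(low[0]=0,low[1]=1,low[2]=?,low[3]=?,low[4]=?,low[5]=?,low[6]=?,low[7]=?); scc=(scc[0]=1,scc[1]=0,scc[2]=?,scc[3]=?,scc[4]=?,scc[5]=?,scc[6]=?,scc[7]=?)
step 3: low=(low[0]=0,low[1]=1,low[2]=2,low[3]=?,low[4]=?,low[5]=?,low[6]=?,low[7]=?); scc=(scc[0]=1,scc[1]=0,scc[2]=2,scc[3]=?,scc[4]=?,scc[5]=?,scc[6]=?,scc[7]=?)
step 4: low=(low[0]=0,low[1]=1,low[2]=2,low[3]=3,low[4]=5,low[5]=?,low[6]=3,low[7]=?); scc=(scc[0]=1,scc[1]=0,scc[2]=2,scc[3]=?,scc[4]=3,scc[5]=?,scc[6]=?,scc[7]=?)
step 5: low=(low[0]=0,low[1]=1,low[2]=2,low[3]=3,low[4]=5,low[5]=4,low[6]=3,low[7]=?); scc=(scc[0]=1,scc[1]=0,scc[2]=2,scc[3]=?,scc[4]=3,scc[5]=?,scc[6]=?,scc[7]=?)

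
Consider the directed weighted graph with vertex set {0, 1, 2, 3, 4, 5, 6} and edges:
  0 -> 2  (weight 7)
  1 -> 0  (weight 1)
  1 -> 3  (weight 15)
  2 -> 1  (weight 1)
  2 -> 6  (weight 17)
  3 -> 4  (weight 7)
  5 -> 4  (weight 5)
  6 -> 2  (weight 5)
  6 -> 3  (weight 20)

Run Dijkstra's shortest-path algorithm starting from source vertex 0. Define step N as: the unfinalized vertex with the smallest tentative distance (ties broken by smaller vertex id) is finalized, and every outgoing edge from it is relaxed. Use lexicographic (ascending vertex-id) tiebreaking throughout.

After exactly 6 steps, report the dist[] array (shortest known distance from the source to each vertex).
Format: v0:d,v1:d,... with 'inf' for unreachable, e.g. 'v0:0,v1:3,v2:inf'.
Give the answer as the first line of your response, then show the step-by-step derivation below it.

v0:0,v1:8,v2:7,v3:23,v4:30,v5:inf,v6:24

step 1: dist = v0:0,v1:inf,v2:7,v3:inf,v4:inf,v5:inf,v6:inf
step 2: dist = v0:0,v1:8,v2:7,v3:inf,v4:inf,v5:inf,v6:24
step 3: dist = v0:0,v1:8,v2:7,v3:23,v4:inf,v5:inf,v6:24
step 4: dist = v0:0,v1:8,v2:7,v3:23,v4:30,v5:inf,v6:24
step 5: dist = v0:0,v1:8,v2:7,v3:23,v4:30,v5:inf,v6:24
step 6: dist = v0:0,v1:8,v2:7,v3:23,v4:30,v5:inf,v6:24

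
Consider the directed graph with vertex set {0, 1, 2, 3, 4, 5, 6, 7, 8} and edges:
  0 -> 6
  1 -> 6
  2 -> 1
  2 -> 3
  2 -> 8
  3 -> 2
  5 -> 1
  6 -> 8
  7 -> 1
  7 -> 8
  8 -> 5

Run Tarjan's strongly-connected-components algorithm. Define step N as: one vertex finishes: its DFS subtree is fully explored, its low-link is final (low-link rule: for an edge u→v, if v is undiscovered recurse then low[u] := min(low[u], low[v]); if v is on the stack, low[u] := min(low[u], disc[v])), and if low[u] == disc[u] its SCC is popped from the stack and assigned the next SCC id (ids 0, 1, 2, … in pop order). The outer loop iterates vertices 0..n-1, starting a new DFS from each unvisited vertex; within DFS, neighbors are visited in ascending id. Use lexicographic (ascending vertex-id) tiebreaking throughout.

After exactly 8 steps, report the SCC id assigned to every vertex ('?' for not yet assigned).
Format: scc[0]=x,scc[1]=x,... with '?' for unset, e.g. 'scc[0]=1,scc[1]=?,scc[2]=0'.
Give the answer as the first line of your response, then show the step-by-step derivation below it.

scc[0]=1,scc[1]=0,scc[2]=2,scc[3]=2,scc[4]=3,scc[5]=0,scc[6]=0,scc[7]=?,scc[8]=0

step 1: low=(low[0]=0,low[1]=1,low[2]=?,low[3]=?,low[4]=?,low[5]=3,low[6]=1,low[7]=?,low[8]=2); scc=(scc[0]=?,scc[1]=?,scc[2]=?,scc[3]=?,scc[4]=?,scc[5]=?,scc[6]=?,scc[7]=?,scc[8]=?)
step 2: low=(low[0]=0,low[1]=1,low[2]=?,low[3]=?,low[4]=?,low[5]=1,low[6]=1,low[7]=?,low[8]=2); scc=(scc[0]=?,scc[1]=?,scc[2]=?,scc[3]=?,scc[4]=?,scc[5]=?,scc[6]=?,scc[7]=?,scc[8]=?)
step 3: low=(low[0]=0,low[1]=1,low[2]=?,low[3]=?,low[4]=?,low[5]=1,low[6]=1,low[7]=?,low[8]=1); scc=(scc[0]=?,scc[1]=?,scc[2]=?,scc[3]=?,scc[4]=?,scc[5]=?,scc[6]=?,scc[7]=?,scc[8]=?)
step 4: low=(low[0]=0,low[1]=1,low[2]=?,low[3]=?,low[4]=?,low[5]=1,low[6]=1,low[7]=?,low[8]=1); scc=(scc[0]=?,scc[1]=0,scc[2]=?,scc[3]=?,scc[4]=?,scc[5]=0,scc[6]=0,scc[7]=?,scc[8]=0)
step 5: low=(low[0]=0,low[1]=1,low[2]=?,low[3]=?,low[4]=?,low[5]=1,low[6]=1,low[7]=?,low[8]=1); scc=(scc[0]=1,scc[1]=0,scc[2]=?,scc[3]=?,scc[4]=?,scc[5]=0,scc[6]=0,scc[7]=?,scc[8]=0)
step 6: low=(low[0]=0,low[1]=1,low[2]=5,low[3]=5,low[4]=?,low[5]=1,low[6]=1,low[7]=?,low[8]=1); scc=(scc[0]=1,scc[1]=0,scc[2]=?,scc[3]=?,scc[4]=?,scc[5]=0,scc[6]=0,scc[7]=?,scc[8]=0)
step 7: low=(low[0]=0,low[1]=1,low[2]=5,low[3]=5,low[4]=?,low[5]=1,low[6]=1,low[7]=?,low[8]=1); scc=(scc[0]=1,scc[1]=0,scc[2]=2,scc[3]=2,scc[4]=?,scc[5]=0,scc[6]=0,scc[7]=?,scc[8]=0)
step 8: low=(low[0]=0,low[1]=1,low[2]=5,low[3]=5,low[4]=7,low[5]=1,low[6]=1,low[7]=?,low[8]=1); scc=(scc[0]=1,scc[1]=0,scc[2]=2,scc[3]=2,scc[4]=3,scc[5]=0,scc[6]=0,scc[7]=?,scc[8]=0)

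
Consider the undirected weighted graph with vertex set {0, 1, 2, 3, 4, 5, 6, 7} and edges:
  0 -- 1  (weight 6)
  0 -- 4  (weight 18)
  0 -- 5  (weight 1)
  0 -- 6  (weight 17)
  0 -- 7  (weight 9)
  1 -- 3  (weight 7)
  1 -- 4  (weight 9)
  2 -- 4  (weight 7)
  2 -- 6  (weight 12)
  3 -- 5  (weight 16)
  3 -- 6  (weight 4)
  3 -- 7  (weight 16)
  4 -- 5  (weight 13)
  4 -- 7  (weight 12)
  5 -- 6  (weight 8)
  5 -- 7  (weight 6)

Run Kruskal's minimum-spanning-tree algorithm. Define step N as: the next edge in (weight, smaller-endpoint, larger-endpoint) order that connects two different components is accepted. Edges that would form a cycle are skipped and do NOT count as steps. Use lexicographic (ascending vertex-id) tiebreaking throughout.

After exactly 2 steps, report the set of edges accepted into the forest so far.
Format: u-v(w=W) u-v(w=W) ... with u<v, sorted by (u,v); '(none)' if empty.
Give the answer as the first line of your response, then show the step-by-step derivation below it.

0-5(w=1) 3-6(w=4)

step 1: add edge 0-5 (w=1); MST = {0-5(w=1)}
step 2: add edge 3-6 (w=4); MST = {0-5(w=1) 3-6(w=4)}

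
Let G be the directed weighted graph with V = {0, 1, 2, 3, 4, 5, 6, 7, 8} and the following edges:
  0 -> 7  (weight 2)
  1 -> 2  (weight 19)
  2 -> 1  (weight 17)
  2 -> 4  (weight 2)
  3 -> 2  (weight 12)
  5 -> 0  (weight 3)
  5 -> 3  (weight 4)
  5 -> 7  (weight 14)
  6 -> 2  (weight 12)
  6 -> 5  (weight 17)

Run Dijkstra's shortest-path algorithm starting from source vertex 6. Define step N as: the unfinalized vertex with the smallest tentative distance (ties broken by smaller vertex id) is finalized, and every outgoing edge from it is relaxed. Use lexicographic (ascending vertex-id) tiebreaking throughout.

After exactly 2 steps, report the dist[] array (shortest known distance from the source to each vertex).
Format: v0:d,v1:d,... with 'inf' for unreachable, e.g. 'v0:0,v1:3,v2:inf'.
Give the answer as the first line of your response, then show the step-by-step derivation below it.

v0:inf,v1:29,v2:12,v3:inf,v4:14,v5:17,v6:0,v7:inf,v8:inf

step 1: dist = v0:inf,v1:inf,v2:12,v3:inf,v4:inf,v5:17,v6:0,v7:inf,v8:inf
step 2: dist = v0:inf,v1:29,v2:12,v3:inf,v4:14,v5:17,v6:0,v7:inf,v8:inf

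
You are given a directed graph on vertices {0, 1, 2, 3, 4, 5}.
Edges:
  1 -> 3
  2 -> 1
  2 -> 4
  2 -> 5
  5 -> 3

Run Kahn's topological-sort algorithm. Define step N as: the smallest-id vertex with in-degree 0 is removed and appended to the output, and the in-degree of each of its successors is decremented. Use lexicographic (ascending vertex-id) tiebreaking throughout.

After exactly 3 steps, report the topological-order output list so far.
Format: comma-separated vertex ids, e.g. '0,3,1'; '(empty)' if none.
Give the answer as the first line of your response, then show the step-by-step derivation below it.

0,2,1

step 1: output 0; order=[0]; indeg=(0,1,0,2,1,1)
step 2: output 2; order=[0,2]; indeg=(0,0,0,2,0,0)
step 3: output 1; order=[0,2,1]; indeg=(0,0,0,1,0,0)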